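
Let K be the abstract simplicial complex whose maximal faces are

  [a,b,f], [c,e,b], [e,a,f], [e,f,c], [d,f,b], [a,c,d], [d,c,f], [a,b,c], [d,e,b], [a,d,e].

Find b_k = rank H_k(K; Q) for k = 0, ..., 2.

We work with the vertex ordering a < b < c < d < e < f. The simplices of K, each written with vertices in increasing order, are:

  0-simplices (6): a, b, c, d, e, f
  1-simplices (15): ab, ac, ad, ae, af, bc, bd, be, bf, cd, ce, cf, de, df, ef
  2-simplices (10): abc, abf, acd, ade, aef, bce, bde, bdf, cdf, cef

giving chain groups C_0 ≅ Z^6, C_1 ≅ Z^15, C_2 ≅ Z^10.

Boundary ∂_1: C_1 → C_0 sends each edge [p,q] (with p < q) to q − p. For instance
  ∂ae = e − a.
As a 6×15 matrix over Z this has rank 5, with invariant factors (1,1,1,1,1).

∂_2: C_2 → C_1 acts by ∂[p,q,r] = [q,r] − [p,r] + [p,q]. For instance
  ∂bdf = df − bf + bd,
  ∂cdf = df − cf + cd.
The 15×10 boundary matrix has rank 10 and Smith normal form diag(1,1,1,1,1,1,1,1,1,2).

From H_k ≅ ker(∂_k) / im(∂_{k+1}) we obtain:

  H_0: rank C_0 − rank ∂_1 = 6 − 5 = 1, and the invariant factors of ∂_1 are all 1, so H_0 ≅ Z.
  H_1: rank ker ∂_1 − rank ∂_2 = (15 − 5) − 10 = 0, and ∂_2 has invariant factor 2 > 1, so H_1 ≅ Z/2.
  H_2: rank ker ∂_2 − rank ∂_3 = (10 − 10) − 0 = 0, and there is no ∂_3, so H_2 ≅ 0.

Hence the Betti numbers are b_0 = 1, b_1 = 0, b_2 = 0.

b_0 = 1, b_1 = 0, b_2 = 0.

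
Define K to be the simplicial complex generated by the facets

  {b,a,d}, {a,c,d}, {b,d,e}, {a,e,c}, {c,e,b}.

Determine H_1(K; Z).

We work with the vertex ordering a < b < c < d < e. The simplices of K, each written with vertices in increasing order, are:

  0-simplices (5): a, b, c, d, e
  1-simplices (10): ab, ac, ad, ae, bc, bd, be, cd, ce, de
  2-simplices (5): abd, acd, ace, bce, bde

giving chain groups C_0 ≅ Z^5, C_1 ≅ Z^10, C_2 ≅ Z^5.

∂_1: C_1 → C_0 is given by ∂[p,q] = [q] − [p].
As a 5×10 matrix over Z this has rank 4, with invariant factors (1,1,1,1).

The boundary map ∂_2: C_2 → C_1 sends each 2-simplex [p,q,r] to [q,r] − [p,r] + [p,q]. For instance
  ∂abd = bd − ad + ab,
  ∂bde = de − be + bd.
The resulting 10×5 matrix has rank 5, and its Smith normal form has invariant factors (1,1,1,1,1).

Now H_k = ker ∂_k / im ∂_{k+1}, so:

  H_1: rank ker ∂_1 − rank ∂_2 = (10 − 4) − 5 = 1, and the invariant factors of ∂_2 are all 1, so H_1 ≅ Z.

H_1 ≅ Z.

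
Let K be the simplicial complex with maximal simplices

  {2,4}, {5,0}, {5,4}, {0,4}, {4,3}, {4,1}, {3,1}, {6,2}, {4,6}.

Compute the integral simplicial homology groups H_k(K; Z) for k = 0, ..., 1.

H_0 ≅ Z,  H_1 ≅ Z^3.

We work with the vertex ordering 0 < 1 < 2 < 3 < 4 < 5 < 6. The simplices of K, each written with vertices in increasing order, are:

  0-simplices (7): [0], [1], [2], [3], [4], [5], [6]
  1-simplices (9): [0,4], [0,5], [1,3], [1,4], [2,4], [2,6], [3,4], [4,5], [4,6]

so the chain groups are C_0 ≅ Z^7, C_1 ≅ Z^9.

Boundary ∂_1: C_1 → C_0 maps an edge to its endpoints' difference, ∂[p,q] = q − p.
This gives a 7×9 integer matrix of rank 6; reducing to Smith normal form yields diagonal entries (1,1,1,1,1,1).

Computing H_k = (kernel of ∂_k) / (image of ∂_{k+1}):

  H_0: rank C_0 − rank ∂_1 = 7 − 6 = 1, and the invariant factors of ∂_1 are all 1, so H_0 = Z.
  H_1: rank ker ∂_1 − rank ∂_2 = (9 − 6) − 0 = 3, and there is no ∂_2, so H_1 = Z^3.

(K is a triangulation of a wedge of 3 circles.)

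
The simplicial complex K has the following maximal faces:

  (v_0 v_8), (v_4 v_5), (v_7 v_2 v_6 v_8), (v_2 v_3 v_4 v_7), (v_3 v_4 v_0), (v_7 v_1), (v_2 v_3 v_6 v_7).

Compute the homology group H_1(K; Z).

H_1 ≅ Z.

Fix the vertex order v_0 < v_1 < v_2 < v_3 < v_4 < v_5 < v_6 < v_7 < v_8 and write every simplex with vertices in increasing order. Then dim K = 3 and the simplices of K are:

  0-simplices (9): [v_0], [v_1], [v_2], [v_3], [v_4], [v_5], [v_6], [v_7], [v_8]
  1-simplices (17): (17 of them)
  2-simplices (11): (11 of them)
  3-simplices (3): [v_2,v_3,v_4,v_7], [v_2,v_3,v_6,v_7], [v_2,v_6,v_7,v_8]

Hence C_0 ≅ Z^9, C_1 ≅ Z^17, C_2 ≅ Z^11, C_3 ≅ Z^3.

The boundary map ∂_1: C_1 → C_0 maps an edge to its endpoints' difference, ∂[p,q] = q − p. For instance
  ∂[v_6,v_7] = [v_7] − [v_6].
As a 9×17 matrix over Z this has rank 8, with invariant factors (1,1,1,1,1,1,1,1).

The boundary map ∂_2: C_2 → C_1 acts by ∂[p,q,r] = [q,r] − [p,r] + [p,q]. For instance
  ∂[v_0,v_3,v_4] = [v_3,v_4] − [v_0,v_4] + [v_0,v_3],
  ∂[v_6,v_7,v_8] = [v_7,v_8] − [v_6,v_8] + [v_6,v_7].
The resulting 17×11 matrix has rank 8, and its Smith normal form has invariant factors (1,1,1,1,1,1,1,1).

The boundary map ∂_3: C_3 → C_2 sends each 3-simplex σ to the alternating sum Σ_i (−1)^i (σ with its i-th vertex removed). For instance
  ∂[v_2,v_3,v_4,v_7] = [v_3,v_4,v_7] − [v_2,v_4,v_7] + [v_2,v_3,v_7] − [v_2,v_3,v_4],
  ∂[v_2,v_6,v_7,v_8] = [v_6,v_7,v_8] − [v_2,v_7,v_8] + [v_2,v_6,v_8] − [v_2,v_6,v_7].
The 11×3 boundary matrix has rank 3 and Smith normal form diag(1,1,1).

Now H_k = ker ∂_k / im ∂_{k+1}, so:

  H_1: rank ker ∂_1 − rank ∂_2 = (17 − 8) − 8 = 1, and the invariant factors of ∂_2 are all 1, so H_1 = Z.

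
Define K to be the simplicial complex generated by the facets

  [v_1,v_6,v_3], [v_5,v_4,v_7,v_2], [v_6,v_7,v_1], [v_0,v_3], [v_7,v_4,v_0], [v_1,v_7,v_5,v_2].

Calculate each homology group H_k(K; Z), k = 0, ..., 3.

H_0 ≅ Z,  H_1 ≅ Z,  H_2 = 0,  H_3 = 0.

Take the total order v_0 < v_1 < v_2 < v_3 < v_4 < v_5 < v_6 < v_7 on the vertex set. Then K (dimension 3) consists of the simplices:

  0-simplices (8): [v_0], [v_1], [v_2], [v_3], [v_4], [v_5], [v_6], [v_7]
  1-simplices (16): (16 of them)
  2-simplices (10): [v_0,v_4,v_7], [v_1,v_2,v_5], [v_1,v_2,v_7], [v_1,v_3,v_6], [v_1,v_5,v_7], [v_1,v_6,v_7], [v_2,v_4,v_5], [v_2,v_4,v_7], [v_2,v_5,v_7], [v_4,v_5,v_7]
  3-simplices (2): [v_1,v_2,v_5,v_7], [v_2,v_4,v_5,v_7]

giving chain groups C_0 ≅ Z^8, C_1 ≅ Z^16, C_2 ≅ Z^10, C_3 ≅ Z^2.

Boundary ∂_1: C_1 → C_0 sends each edge [p,q] (with p < q) to q − p.
The 8×16 boundary matrix has rank 7 and Smith normal form diag(1,1,1,1,1,1,1).

∂_2: C_2 → C_1 maps a triangle to the signed sum of its edges. For instance
  ∂[v_4,v_5,v_7] = [v_5,v_7] − [v_4,v_7] + [v_4,v_5],
  ∂[v_1,v_5,v_7] = [v_5,v_7] − [v_1,v_7] + [v_1,v_5].
This gives a 16×10 integer matrix of rank 8; reducing to Smith normal form yields diagonal entries (1,1,1,1,1,1,1,1).

Boundary ∂_3: C_3 → C_2 sends each 3-simplex σ to the alternating sum Σ_i (−1)^i (σ with its i-th vertex removed). For instance
  ∂[v_1,v_2,v_5,v_7] = [v_2,v_5,v_7] − [v_1,v_5,v_7] + [v_1,v_2,v_7] − [v_1,v_2,v_5],
  ∂[v_2,v_4,v_5,v_7] = [v_4,v_5,v_7] − [v_2,v_5,v_7] + [v_2,v_4,v_7] − [v_2,v_4,v_5].
This gives a 10×2 integer matrix of rank 2; reducing to Smith normal form yields diagonal entries (1,1).

Computing H_k = (kernel of ∂_k) / (image of ∂_{k+1}):

  H_0: rank C_0 − rank ∂_1 = 8 − 7 = 1, and the invariant factors of ∂_1 are all 1, so H_0 ≅ Z.
  H_1: rank ker ∂_1 − rank ∂_2 = (16 − 7) − 8 = 1, and the invariant factors of ∂_2 are all 1, so H_1 ≅ Z.
  H_2: rank ker ∂_2 − rank ∂_3 = (10 − 8) − 2 = 0, and the invariant factors of ∂_3 are all 1, so H_2 ≅ 0.
  H_3: rank ker ∂_3 − rank ∂_4 = (2 − 2) − 0 = 0, and there is no ∂_4, so H_3 ≅ 0.

As a check, the Euler characteristic is 8 − 16 + 10 − 2 = 0, which agrees with 1 − 1 + 0 − 0 = 0.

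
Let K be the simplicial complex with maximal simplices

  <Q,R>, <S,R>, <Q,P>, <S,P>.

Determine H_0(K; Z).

Order the vertices as P < Q < R < S. Listing each simplex with vertices in this order, K has dimension 1 with simplices:

  0-simplices (4): P, Q, R, S
  1-simplices (4): PQ, PS, QR, RS

Hence C_0 ≅ Z^4, C_1 ≅ Z^4.

Boundary ∂_1: C_1 → C_0 is given by ∂[p,q] = [q] − [p]. For instance
  ∂QR = R − Q.
The 4×4 boundary matrix has rank 3 and Smith normal form diag(1,1,1).

Computing H_k = (kernel of ∂_k) / (image of ∂_{k+1}):

  H_0: rank C_0 − rank ∂_1 = 4 − 3 = 1, and the invariant factors of ∂_1 are all 1, so H_0 ≅ Z.

(K is a triangulation of the circle S^1.)

H_0 ≅ Z.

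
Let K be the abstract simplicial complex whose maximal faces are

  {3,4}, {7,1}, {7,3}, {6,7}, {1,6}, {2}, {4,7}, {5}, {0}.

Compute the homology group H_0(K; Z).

H_0 = Z^4.

K has 8 vertices, 6 edges.
rank ∂_0 = 0, rank ∂_1 = 4 ⇒ b_0 = 8 − 0 − 4 = 4; all invariant factors of ∂_1 are 1 so no torsion. So H_0 ≅ Z^4.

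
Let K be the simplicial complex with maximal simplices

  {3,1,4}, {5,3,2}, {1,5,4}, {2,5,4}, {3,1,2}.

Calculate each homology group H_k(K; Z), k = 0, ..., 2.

H_0 = Z,  H_1 = Z,  H_2 = 0.

Fix the vertex order 1 < 2 < 3 < 4 < 5 and write every simplex with vertices in increasing order. Then dim K = 2 and the simplices of K are:

  0-simplices (5): [1], [2], [3], [4], [5]
  1-simplices (10): [1,2], [1,3], [1,4], [1,5], [2,3], [2,4], [2,5], [3,4], [3,5], [4,5]
  2-simplices (5): [1,2,3], [1,3,4], [1,4,5], [2,3,5], [2,4,5]

so the chain groups are C_0 ≅ Z^5, C_1 ≅ Z^10, C_2 ≅ Z^5.

∂_1: C_1 → C_0 sends each edge [p,q] (with p < q) to q − p. For instance
  ∂[2,4] = [4] − [2].
The 5×10 boundary matrix has rank 4 and Smith normal form diag(1,1,1,1).

The boundary map ∂_2: C_2 → C_1 acts by ∂[p,q,r] = [q,r] − [p,r] + [p,q]. For instance
  ∂[1,4,5] = [4,5] − [1,5] + [1,4],
  ∂[2,4,5] = [4,5] − [2,5] + [2,4].
The resulting 10×5 matrix has rank 5, and its Smith normal form has invariant factors (1,1,1,1,1).

From H_k ≅ ker(∂_k) / im(∂_{k+1}) we obtain:

  H_0: rank C_0 − rank ∂_1 = 5 − 4 = 1, and the invariant factors of ∂_1 are all 1, so H_0 = Z.
  H_1: rank ker ∂_1 − rank ∂_2 = (10 − 4) − 5 = 1, and the invariant factors of ∂_2 are all 1, so H_1 = Z.
  H_2: rank ker ∂_2 − rank ∂_3 = (5 − 5) − 0 = 0, and there is no ∂_3, so H_2 = 0.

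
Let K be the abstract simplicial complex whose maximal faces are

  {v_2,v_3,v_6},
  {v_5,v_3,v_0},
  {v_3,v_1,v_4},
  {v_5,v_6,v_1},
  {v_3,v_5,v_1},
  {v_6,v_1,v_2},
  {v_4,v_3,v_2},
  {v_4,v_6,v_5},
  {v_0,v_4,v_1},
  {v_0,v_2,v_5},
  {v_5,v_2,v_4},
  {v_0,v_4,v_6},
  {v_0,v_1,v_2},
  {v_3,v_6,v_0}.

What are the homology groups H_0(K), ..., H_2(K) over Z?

K has 7 vertices, 21 edges, 14 triangles.
rank ∂_0 = 0, rank ∂_1 = 6 ⇒ b_0 = 7 − 0 − 6 = 1; all invariant factors of ∂_1 are 1 so no torsion. So H_0 = Z.
rank ∂_1 = 6, rank ∂_2 = 13 ⇒ b_1 = 21 − 6 − 13 = 2; all invariant factors of ∂_2 are 1 so no torsion. So H_1 = Z^2.
rank ∂_2 = 13, rank ∂_3 = 0 ⇒ b_2 = 14 − 13 − 0 = 1. So H_2 = Z.

H_0 ≅ Z,  H_1 ≅ Z^2,  H_2 ≅ Z.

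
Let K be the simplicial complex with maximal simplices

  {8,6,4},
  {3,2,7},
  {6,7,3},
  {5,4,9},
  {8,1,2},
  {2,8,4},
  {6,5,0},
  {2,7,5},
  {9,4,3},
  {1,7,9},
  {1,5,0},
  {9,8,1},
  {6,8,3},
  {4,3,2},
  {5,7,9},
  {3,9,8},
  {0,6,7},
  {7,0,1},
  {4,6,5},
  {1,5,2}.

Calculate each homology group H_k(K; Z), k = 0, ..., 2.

Order the vertices as 0 < 1 < 2 < 3 < 4 < 5 < 6 < 7 < 8 < 9. Listing each simplex with vertices in this order, K has dimension 2 with simplices:

  0-simplices (10): [0], [1], [2], [3], [4], [5], [6], [7], [8], [9]
  1-simplices (30): (30 of them)
  2-simplices (20): (20 of them)

Hence C_0 ≅ Z^10, C_1 ≅ Z^30, C_2 ≅ Z^20.

Boundary ∂_1: C_1 → C_0 maps an edge to its endpoints' difference, ∂[p,q] = q − p.
This gives a 10×30 integer matrix of rank 9; reducing to Smith normal form yields diagonal entries (1,1,1,1,1,1,1,1,1).

Boundary ∂_2: C_2 → C_1 sends each 2-simplex [p,q,r] to [q,r] − [p,r] + [p,q]. For instance
  ∂[1,8,9] = [8,9] − [1,9] + [1,8],
  ∂[2,3,4] = [3,4] − [2,4] + [2,3].
The 30×20 boundary matrix has rank 20 and Smith normal form diag(1,1,1,1,1,1,1,1,1,1,1,1,1,1,1,1,1,1,1,2).

From H_k ≅ ker(∂_k) / im(∂_{k+1}) we obtain:

  H_0: rank C_0 − rank ∂_1 = 10 − 9 = 1, and the invariant factors of ∂_1 are all 1, so H_0 ≅ Z.
  H_1: rank ker ∂_1 − rank ∂_2 = (30 − 9) − 20 = 1, and ∂_2 has invariant factor 2 > 1, so H_1 ≅ Z × Z/2.
  H_2: rank ker ∂_2 − rank ∂_3 = (20 − 20) − 0 = 0, and there is no ∂_3, so H_2 ≅ 0.

H_0 = Z,  H_1 = Z × Z/2,  H_2 = 0.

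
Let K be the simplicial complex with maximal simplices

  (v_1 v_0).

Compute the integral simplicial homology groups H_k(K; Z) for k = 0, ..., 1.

H_0 = Z,  H_1 = 0.

Fix the vertex order v_0 < v_1 and write every simplex with vertices in increasing order. Then dim K = 1 and the simplices of K are:

  0-simplices (2): [v_0], [v_1]
  1-simplices (1): [v_0,v_1]

giving chain groups C_0 ≅ Z^2, C_1 ≅ Z^1.

∂_1: C_1 → C_0 maps an edge to its endpoints' difference, ∂[p,q] = q − p. For instance
  ∂[v_0,v_1] = [v_1] − [v_0].
The 2×1 boundary matrix has rank 1 and Smith normal form diag(1).

Now H_k = ker ∂_k / im ∂_{k+1}, so:

  H_0: rank C_0 − rank ∂_1 = 2 − 1 = 1, and the invariant factors of ∂_1 are all 1, so H_0 ≅ Z.
  H_1: rank ker ∂_1 − rank ∂_2 = (1 − 1) − 0 = 0, and there is no ∂_2, so H_1 ≅ 0.

As a check, the Euler characteristic is 2 − 1 = 1, which agrees with 1 − 0 = 1.
(K is a triangulation of the 1-simplex.)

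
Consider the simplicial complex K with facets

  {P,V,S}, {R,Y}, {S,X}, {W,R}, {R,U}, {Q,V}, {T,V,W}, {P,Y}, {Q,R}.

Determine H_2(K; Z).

H_2 = 0.

Take the total order P < Q < R < S < T < U < V < W < X < Y on the vertex set. Then K (dimension 2) consists of the simplices:

  0-simplices (10): P, Q, R, S, T, U, V, W, X, Y
  1-simplices (13): PS, PV, PY, QR, QV, RU, RW, RY, SV, SX, TV, TW, VW
  2-simplices (2): PSV, TVW

Hence C_0 ≅ Z^10, C_1 ≅ Z^13, C_2 ≅ Z^2.

Boundary ∂_1: C_1 → C_0 sends each edge [p,q] (with p < q) to q − p. For instance
  ∂RU = U − R.
The resulting 10×13 matrix has rank 9, and its Smith normal form has invariant factors (1,1,1,1,1,1,1,1,1).

The boundary map ∂_2: C_2 → C_1 maps a triangle to the signed sum of its edges. For instance
  ∂TVW = VW − TW + TV,
  ∂PSV = SV − PV + PS.
This gives a 13×2 integer matrix of rank 2; reducing to Smith normal form yields diagonal entries (1,1).

From H_k ≅ ker(∂_k) / im(∂_{k+1}) we obtain:

  H_2: rank ker ∂_2 − rank ∂_3 = (2 − 2) − 0 = 0, and there is no ∂_3, so H_2 ≅ 0.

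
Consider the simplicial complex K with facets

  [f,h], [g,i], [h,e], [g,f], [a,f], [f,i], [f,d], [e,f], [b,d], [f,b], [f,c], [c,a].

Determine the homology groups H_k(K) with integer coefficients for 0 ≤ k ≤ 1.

H_0 = Z,  H_1 = Z^4.

K has 9 vertices, 12 edges.
rank ∂_0 = 0, rank ∂_1 = 8 ⇒ b_0 = 9 − 0 − 8 = 1; all invariant factors of ∂_1 are 1 so no torsion. So H_0 = Z.
rank ∂_1 = 8, rank ∂_2 = 0 ⇒ b_1 = 12 − 8 − 0 = 4. So H_1 = Z^4.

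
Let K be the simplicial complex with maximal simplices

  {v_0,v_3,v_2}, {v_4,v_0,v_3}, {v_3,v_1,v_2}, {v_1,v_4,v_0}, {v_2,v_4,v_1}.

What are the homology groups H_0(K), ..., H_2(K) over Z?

H_0 ≅ Z,  H_1 ≅ Z,  H_2 = 0.

K has 5 vertices, 10 edges, 5 triangles.
rank ∂_0 = 0, rank ∂_1 = 4 ⇒ b_0 = 5 − 0 − 4 = 1; all invariant factors of ∂_1 are 1 so no torsion. So H_0 = Z.
rank ∂_1 = 4, rank ∂_2 = 5 ⇒ b_1 = 10 − 4 − 5 = 1; all invariant factors of ∂_2 are 1 so no torsion. So H_1 = Z.
rank ∂_2 = 5, rank ∂_3 = 0 ⇒ b_2 = 5 − 5 − 0 = 0. So H_2 = 0.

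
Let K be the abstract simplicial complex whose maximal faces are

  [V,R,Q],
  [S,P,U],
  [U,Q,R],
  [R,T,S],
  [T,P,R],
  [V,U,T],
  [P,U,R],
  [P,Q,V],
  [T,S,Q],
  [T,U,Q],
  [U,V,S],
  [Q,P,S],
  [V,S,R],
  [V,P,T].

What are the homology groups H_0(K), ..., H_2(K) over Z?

H_0 ≅ Z,  H_1 ≅ Z^2,  H_2 ≅ Z.

Take the total order P < Q < R < S < T < U < V on the vertex set. Then K (dimension 2) consists of the simplices:

  0-simplices (7): P, Q, R, S, T, U, V
  1-simplices (21): PQ, PR, PS, PT, PU, PV, QR, QS, QT, QU, QV, RS, RT, RU, RV, ST, SU, SV, TU, TV, UV
  2-simplices (14): PQS, PQV, PRT, PRU, PSU, PTV, QRU, QRV, QST, QTU, RST, RSV, SUV, TUV

so the chain groups are C_0 ≅ Z^7, C_1 ≅ Z^21, C_2 ≅ Z^14.

∂_1: C_1 → C_0 maps an edge to its endpoints' difference, ∂[p,q] = q − p.
The resulting 7×21 matrix has rank 6, and its Smith normal form has invariant factors (1,1,1,1,1,1).

The boundary map ∂_2: C_2 → C_1 sends each 2-simplex [p,q,r] to [q,r] − [p,r] + [p,q]. For instance
  ∂PRU = RU − PU + PR,
  ∂PRT = RT − PT + PR.
This gives a 21×14 integer matrix of rank 13; reducing to Smith normal form yields diagonal entries (1,1,1,1,1,1,1,1,1,1,1,1,1).

Now H_k = ker ∂_k / im ∂_{k+1}, so:

  H_0: rank C_0 − rank ∂_1 = 7 − 6 = 1, and the invariant factors of ∂_1 are all 1, so H_0 ≅ Z.
  H_1: rank ker ∂_1 − rank ∂_2 = (21 − 6) − 13 = 2, and the invariant factors of ∂_2 are all 1, so H_1 ≅ Z^2.
  H_2: rank ker ∂_2 − rank ∂_3 = (14 − 13) − 0 = 1, and there is no ∂_3, so H_2 ≅ Z.

As a check, the Euler characteristic is 7 − 21 + 14 = 0, which agrees with 1 − 2 + 1 = 0.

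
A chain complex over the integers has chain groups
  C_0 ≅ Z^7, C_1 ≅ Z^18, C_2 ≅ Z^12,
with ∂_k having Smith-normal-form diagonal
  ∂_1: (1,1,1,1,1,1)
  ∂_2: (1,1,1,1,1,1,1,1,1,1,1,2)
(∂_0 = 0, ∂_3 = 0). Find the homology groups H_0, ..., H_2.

H_0 = Z,  H_1 = Z/2,  H_2 = 0.

H_0: b_0 = 7 − 0 − 6 = 1; torsion from ∂_1 factors > 1: none. So H_0 = Z.
H_1: b_1 = 18 − 6 − 12 = 0; torsion from ∂_2 factors > 1: [2]. So H_1 = Z/2.
H_2: b_2 = 12 − 12 − 0 = 0; torsion from ∂_3 factors > 1: none. So H_2 = 0.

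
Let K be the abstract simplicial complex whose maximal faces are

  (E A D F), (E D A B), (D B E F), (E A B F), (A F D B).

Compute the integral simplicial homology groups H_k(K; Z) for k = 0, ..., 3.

K has 5 vertices, 10 edges, 10 triangles, 5 3-simplices.
rank ∂_0 = 0, rank ∂_1 = 4 ⇒ b_0 = 5 − 0 − 4 = 1; all invariant factors of ∂_1 are 1 so no torsion. So H_0 = Z.
rank ∂_1 = 4, rank ∂_2 = 6 ⇒ b_1 = 10 − 4 − 6 = 0; all invariant factors of ∂_2 are 1 so no torsion. So H_1 = 0.
rank ∂_2 = 6, rank ∂_3 = 4 ⇒ b_2 = 10 − 6 − 4 = 0; all invariant factors of ∂_3 are 1 so no torsion. So H_2 = 0.
rank ∂_3 = 4, rank ∂_4 = 0 ⇒ b_3 = 5 − 4 − 0 = 1. So H_3 = Z.

H_0 = Z,  H_1 = 0,  H_2 = 0,  H_3 = Z.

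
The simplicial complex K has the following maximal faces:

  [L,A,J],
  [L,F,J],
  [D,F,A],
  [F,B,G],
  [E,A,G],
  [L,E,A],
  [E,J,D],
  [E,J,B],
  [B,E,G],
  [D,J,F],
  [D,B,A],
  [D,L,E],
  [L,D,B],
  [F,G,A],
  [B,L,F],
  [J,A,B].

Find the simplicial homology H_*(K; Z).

Fix the vertex order A < B < D < E < F < G < J < L and write every simplex with vertices in increasing order. Then dim K = 2 and the simplices of K are:

  0-simplices (8): A, B, D, E, F, G, J, L
  1-simplices (24): AB, AD, AE, AF, AG, AJ, AL, BD, BE, BF, BG, BJ, BL, DE, DF, DJ, DL, EG, EJ, EL, FG, FJ, FL, JL
  2-simplices (16): ABD, ABJ, ADF, AEG, AEL, AFG, AJL, BDL, BEG, BEJ, BFG, BFL, DEJ, DEL, DFJ, FJL

Hence C_0 ≅ Z^8, C_1 ≅ Z^24, C_2 ≅ Z^16.

Boundary ∂_1: C_1 → C_0 sends each edge [p,q] (with p < q) to q − p. For instance
  ∂EG = G − E.
As a 8×24 matrix over Z this has rank 7, with invariant factors (1,1,1,1,1,1,1).

∂_2: C_2 → C_1 sends each 2-simplex [p,q,r] to [q,r] − [p,r] + [p,q]. For instance
  ∂BDL = DL − BL + BD,
  ∂DEL = EL − DL + DE.
The resulting 24×16 matrix has rank 15, and its Smith normal form has invariant factors (1,1,1,1,1,1,1,1,1,1,1,1,1,1,1).

Reading off H_k = ker ∂_k / im ∂_{k+1}:

  H_0: rank C_0 − rank ∂_1 = 8 − 7 = 1, and the invariant factors of ∂_1 are all 1, so H_0 ≅ Z.
  H_1: rank ker ∂_1 − rank ∂_2 = (24 − 7) − 15 = 2, and the invariant factors of ∂_2 are all 1, so H_1 ≅ Z^2.
  H_2: rank ker ∂_2 − rank ∂_3 = (16 − 15) − 0 = 1, and there is no ∂_3, so H_2 ≅ Z.

(K is a triangulation of the torus T^2.)

H_0 ≅ Z,  H_1 ≅ Z^2,  H_2 ≅ Z.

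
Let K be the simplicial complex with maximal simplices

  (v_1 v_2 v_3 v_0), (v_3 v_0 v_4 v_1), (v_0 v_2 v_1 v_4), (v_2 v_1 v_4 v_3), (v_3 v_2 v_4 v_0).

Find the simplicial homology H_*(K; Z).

Order the vertices as v_0 < v_1 < v_2 < v_3 < v_4. Listing each simplex with vertices in this order, K has dimension 3 with simplices:

  0-simplices (5): [v_0], [v_1], [v_2], [v_3], [v_4]
  1-simplices (10): [v_0,v_1], [v_0,v_2], [v_0,v_3], [v_0,v_4], [v_1,v_2], [v_1,v_3], [v_1,v_4], [v_2,v_3], [v_2,v_4], [v_3,v_4]
  2-simplices (10): [v_0,v_1,v_2], [v_0,v_1,v_3], [v_0,v_1,v_4], [v_0,v_2,v_3], [v_0,v_2,v_4], [v_0,v_3,v_4], [v_1,v_2,v_3], [v_1,v_2,v_4], [v_1,v_3,v_4], [v_2,v_3,v_4]
  3-simplices (5): [v_0,v_1,v_2,v_3], [v_0,v_1,v_2,v_4], [v_0,v_1,v_3,v_4], [v_0,v_2,v_3,v_4], [v_1,v_2,v_3,v_4]

so the chain groups are C_0 ≅ Z^5, C_1 ≅ Z^10, C_2 ≅ Z^10, C_3 ≅ Z^5.

The boundary map ∂_1: C_1 → C_0 maps an edge to its endpoints' difference, ∂[p,q] = q − p. For instance
  ∂[v_0,v_2] = [v_2] − [v_0].
The resulting 5×10 matrix has rank 4, and its Smith normal form has invariant factors (1,1,1,1).

∂_2: C_2 → C_1 acts by ∂[p,q,r] = [q,r] − [p,r] + [p,q]. For instance
  ∂[v_0,v_1,v_2] = [v_1,v_2] − [v_0,v_2] + [v_0,v_1],
  ∂[v_0,v_2,v_3] = [v_2,v_3] − [v_0,v_3] + [v_0,v_2].
This gives a 10×10 integer matrix of rank 6; reducing to Smith normal form yields diagonal entries (1,1,1,1,1,1).

The boundary map ∂_3: C_3 → C_2 sends each 3-simplex σ to the alternating sum Σ_i (−1)^i (σ with its i-th vertex removed). For instance
  ∂[v_0,v_1,v_3,v_4] = [v_1,v_3,v_4] − [v_0,v_3,v_4] + [v_0,v_1,v_4] − [v_0,v_1,v_3],
  ∂[v_1,v_2,v_3,v_4] = [v_2,v_3,v_4] − [v_1,v_3,v_4] + [v_1,v_2,v_4] − [v_1,v_2,v_3].
The resulting 10×5 matrix has rank 4, and its Smith normal form has invariant factors (1,1,1,1).

Now H_k = ker ∂_k / im ∂_{k+1}, so:

  H_0: rank C_0 − rank ∂_1 = 5 − 4 = 1, and the invariant factors of ∂_1 are all 1, so H_0 = Z.
  H_1: rank ker ∂_1 − rank ∂_2 = (10 − 4) − 6 = 0, and the invariant factors of ∂_2 are all 1, so H_1 = 0.
  H_2: rank ker ∂_2 − rank ∂_3 = (10 − 6) − 4 = 0, and the invariant factors of ∂_3 are all 1, so H_2 = 0.
  H_3: rank ker ∂_3 − rank ∂_4 = (5 − 4) − 0 = 1, and there is no ∂_4, so H_3 = Z.

As a check, the Euler characteristic is 5 − 10 + 10 − 5 = 0, which agrees with 1 − 0 + 0 − 1 = 0.

H_0 = Z,  H_1 = 0,  H_2 = 0,  H_3 = Z.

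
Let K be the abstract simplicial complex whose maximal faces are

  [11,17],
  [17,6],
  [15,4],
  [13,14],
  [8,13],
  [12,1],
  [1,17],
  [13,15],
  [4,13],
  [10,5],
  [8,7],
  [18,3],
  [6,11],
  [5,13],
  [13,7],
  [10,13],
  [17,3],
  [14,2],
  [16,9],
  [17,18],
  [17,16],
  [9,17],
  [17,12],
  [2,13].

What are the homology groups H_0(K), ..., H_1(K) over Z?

Fix the vertex order 1 < 2 < 3 < 4 < 5 < 6 < 7 < 8 < 9 < 10 < 11 < 12 < 13 < 14 < 15 < 16 < 17 < 18 and write every simplex with vertices in increasing order. Then dim K = 1 and the simplices of K are:

  0-simplices (18): [1], [2], [3], [4], [5], [6], [7], [8], [9], [10], [11], [12], [13], [14], [15], [16], [17], [18]
  1-simplices (24): (24 of them)

Hence C_0 ≅ Z^18, C_1 ≅ Z^24.

Boundary ∂_1: C_1 → C_0 maps an edge to its endpoints' difference, ∂[p,q] = q − p. For instance
  ∂[4,15] = [15] − [4].
The resulting 18×24 matrix has rank 16, and its Smith normal form has invariant factors (1,1,1,1,1,1,1,1,1,1,1,1,1,1,1,1).

From H_k ≅ ker(∂_k) / im(∂_{k+1}) we obtain:

  H_0: rank C_0 − rank ∂_1 = 18 − 16 = 2, and the invariant factors of ∂_1 are all 1, so H_0 ≅ Z^2.
  H_1: rank ker ∂_1 − rank ∂_2 = (24 − 16) − 0 = 8, and there is no ∂_2, so H_1 ≅ Z^8.

H_0 ≅ Z^2,  H_1 ≅ Z^8.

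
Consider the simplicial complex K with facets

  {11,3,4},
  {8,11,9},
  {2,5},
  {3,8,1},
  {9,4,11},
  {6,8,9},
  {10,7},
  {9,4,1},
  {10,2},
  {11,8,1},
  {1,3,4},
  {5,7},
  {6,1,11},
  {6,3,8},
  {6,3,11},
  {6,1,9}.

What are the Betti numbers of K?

b_0 = 2, b_1 = 1, b_2 = 0.

We work with the vertex ordering 1 < 2 < 3 < 4 < 5 < 6 < 7 < 8 < 9 < 10 < 11. The simplices of K, each written with vertices in increasing order, are:

  0-simplices (11): [1], [2], [3], [4], [5], [6], [7], [8], [9], [10], [11]
  1-simplices (22): [1,3], [1,4], [1,6], [1,8], [1,9], [1,11], [2,5], [2,10], [3,4], [3,6], [3,8], [3,11], [4,9], [4,11], [5,7], [6,8], [6,9], [6,11], [7,10], [8,9], [8,11], [9,11]
  2-simplices (12): [1,3,4], [1,3,8], [1,4,9], [1,6,9], [1,6,11], [1,8,11], [3,4,11], [3,6,8], [3,6,11], [4,9,11], [6,8,9], [8,9,11]

Hence C_0 ≅ Z^11, C_1 ≅ Z^22, C_2 ≅ Z^12.

∂_1: C_1 → C_0 maps an edge to its endpoints' difference, ∂[p,q] = q − p. For instance
  ∂[8,11] = [11] − [8].
The resulting 11×22 matrix has rank 9, and its Smith normal form has invariant factors (1,1,1,1,1,1,1,1,1).

Boundary ∂_2: C_2 → C_1 maps a triangle to the signed sum of its edges. For instance
  ∂[1,6,9] = [6,9] − [1,9] + [1,6],
  ∂[3,6,8] = [6,8] − [3,8] + [3,6].
As a 22×12 matrix over Z this has rank 12, with invariant factors (1,1,1,1,1,1,1,1,1,1,1,2).

Computing H_k = (kernel of ∂_k) / (image of ∂_{k+1}):

  H_0: rank C_0 − rank ∂_1 = 11 − 9 = 2, and the invariant factors of ∂_1 are all 1, so H_0 ≅ Z^2.
  H_1: rank ker ∂_1 − rank ∂_2 = (22 − 9) − 12 = 1, and ∂_2 has invariant factor 2 > 1, so H_1 ≅ Z × Z/2.
  H_2: rank ker ∂_2 − rank ∂_3 = (12 − 12) − 0 = 0, and there is no ∂_3, so H_2 ≅ 0.

As a check, the Euler characteristic is 11 − 22 + 12 = 1, which agrees with 2 − 1 + 0 = 1.
(K is a triangulation of the disjoint union of the real projective plane RP^2 and the circle S^1.)

Hence the Betti numbers are b_0 = 2, b_1 = 1, b_2 = 0.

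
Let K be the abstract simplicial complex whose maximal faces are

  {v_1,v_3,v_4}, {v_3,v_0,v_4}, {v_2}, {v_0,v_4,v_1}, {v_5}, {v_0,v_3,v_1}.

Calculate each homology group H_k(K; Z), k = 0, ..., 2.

H_0 = Z^3,  H_1 = 0,  H_2 = Z.

Order the vertices as v_0 < v_1 < v_2 < v_3 < v_4 < v_5. Listing each simplex with vertices in this order, K has dimension 2 with simplices:

  0-simplices (6): [v_0], [v_1], [v_2], [v_3], [v_4], [v_5]
  1-simplices (6): [v_0,v_1], [v_0,v_3], [v_0,v_4], [v_1,v_3], [v_1,v_4], [v_3,v_4]
  2-simplices (4): [v_0,v_1,v_3], [v_0,v_1,v_4], [v_0,v_3,v_4], [v_1,v_3,v_4]

so the chain groups are C_0 ≅ Z^6, C_1 ≅ Z^6, C_2 ≅ Z^4.

Boundary ∂_1: C_1 → C_0 maps an edge to its endpoints' difference, ∂[p,q] = q − p.
The 6×6 boundary matrix has rank 3 and Smith normal form diag(1,1,1).

Boundary ∂_2: C_2 → C_1 sends each 2-simplex [p,q,r] to [q,r] − [p,r] + [p,q]. For instance
  ∂[v_0,v_1,v_4] = [v_1,v_4] − [v_0,v_4] + [v_0,v_1],
  ∂[v_1,v_3,v_4] = [v_3,v_4] − [v_1,v_4] + [v_1,v_3].
The 6×4 boundary matrix has rank 3 and Smith normal form diag(1,1,1).

From H_k ≅ ker(∂_k) / im(∂_{k+1}) we obtain:

  H_0: rank C_0 − rank ∂_1 = 6 − 3 = 3, and the invariant factors of ∂_1 are all 1, so H_0 = Z^3.
  H_1: rank ker ∂_1 − rank ∂_2 = (6 − 3) − 3 = 0, and the invariant factors of ∂_2 are all 1, so H_1 = 0.
  H_2: rank ker ∂_2 − rank ∂_3 = (4 − 3) − 0 = 1, and there is no ∂_3, so H_2 = Z.

As a check, the Euler characteristic is 6 − 6 + 4 = 4, which agrees with 3 − 0 + 1 = 4.
(K is a triangulation of the disjoint union of the 2-sphere S^2 and a set of 2 points.)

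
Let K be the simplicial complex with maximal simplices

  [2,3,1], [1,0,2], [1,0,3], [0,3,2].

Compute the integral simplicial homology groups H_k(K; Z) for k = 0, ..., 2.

Take the total order 0 < 1 < 2 < 3 on the vertex set. Then K (dimension 2) consists of the simplices:

  0-simplices (4): [0], [1], [2], [3]
  1-simplices (6): [0,1], [0,2], [0,3], [1,2], [1,3], [2,3]
  2-simplices (4): [0,1,2], [0,1,3], [0,2,3], [1,2,3]

so the chain groups are C_0 ≅ Z^4, C_1 ≅ Z^6, C_2 ≅ Z^4.

∂_1: C_1 → C_0 maps an edge to its endpoints' difference, ∂[p,q] = q − p. For instance
  ∂[1,3] = [3] − [1].
The 4×6 boundary matrix has rank 3 and Smith normal form diag(1,1,1).

Boundary ∂_2: C_2 → C_1 acts by ∂[p,q,r] = [q,r] − [p,r] + [p,q]. For instance
  ∂[0,2,3] = [2,3] − [0,3] + [0,2],
  ∂[1,2,3] = [2,3] − [1,3] + [1,2].
The 6×4 boundary matrix has rank 3 and Smith normal form diag(1,1,1).

Reading off H_k = ker ∂_k / im ∂_{k+1}:

  H_0: rank C_0 − rank ∂_1 = 4 − 3 = 1, and the invariant factors of ∂_1 are all 1, so H_0 = Z.
  H_1: rank ker ∂_1 − rank ∂_2 = (6 − 3) − 3 = 0, and the invariant factors of ∂_2 are all 1, so H_1 = 0.
  H_2: rank ker ∂_2 − rank ∂_3 = (4 − 3) − 0 = 1, and there is no ∂_3, so H_2 = Z.

(K is a triangulation of the 2-sphere S^2.)

H_0 ≅ Z,  H_1 = 0,  H_2 ≅ Z.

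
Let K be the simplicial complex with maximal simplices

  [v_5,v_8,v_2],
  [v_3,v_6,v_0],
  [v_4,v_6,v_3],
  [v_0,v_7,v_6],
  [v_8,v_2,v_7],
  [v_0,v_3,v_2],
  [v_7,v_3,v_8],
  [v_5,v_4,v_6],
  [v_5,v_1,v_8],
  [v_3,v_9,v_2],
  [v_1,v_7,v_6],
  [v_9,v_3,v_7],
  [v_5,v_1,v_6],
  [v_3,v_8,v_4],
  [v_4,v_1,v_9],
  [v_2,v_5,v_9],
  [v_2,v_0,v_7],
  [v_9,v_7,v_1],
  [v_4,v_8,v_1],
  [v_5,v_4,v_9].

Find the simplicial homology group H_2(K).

Order the vertices as v_0 < v_1 < v_2 < v_3 < v_4 < v_5 < v_6 < v_7 < v_8 < v_9. Listing each simplex with vertices in this order, K has dimension 2 with simplices:

  0-simplices (10): [v_0], [v_1], [v_2], [v_3], [v_4], [v_5], [v_6], [v_7], [v_8], [v_9]
  1-simplices (30): (30 of them)
  2-simplices (20): (20 of them)

Hence C_0 ≅ Z^10, C_1 ≅ Z^30, C_2 ≅ Z^20.

The boundary map ∂_1: C_1 → C_0 maps an edge to its endpoints' difference, ∂[p,q] = q − p. For instance
  ∂[v_4,v_5] = [v_5] − [v_4].
The 10×30 boundary matrix has rank 9 and Smith normal form diag(1,1,1,1,1,1,1,1,1).

The boundary map ∂_2: C_2 → C_1 acts by ∂[p,q,r] = [q,r] − [p,r] + [p,q]. For instance
  ∂[v_2,v_5,v_9] = [v_5,v_9] − [v_2,v_9] + [v_2,v_5],
  ∂[v_1,v_4,v_9] = [v_4,v_9] − [v_1,v_9] + [v_1,v_4].
The resulting 30×20 matrix has rank 20, and its Smith normal form has invariant factors (1,1,1,1,1,1,1,1,1,1,1,1,1,1,1,1,1,1,1,2).

From H_k ≅ ker(∂_k) / im(∂_{k+1}) we obtain:

  H_2: rank ker ∂_2 − rank ∂_3 = (20 − 20) − 0 = 0, and there is no ∂_3, so H_2 = 0.

H_2 = 0.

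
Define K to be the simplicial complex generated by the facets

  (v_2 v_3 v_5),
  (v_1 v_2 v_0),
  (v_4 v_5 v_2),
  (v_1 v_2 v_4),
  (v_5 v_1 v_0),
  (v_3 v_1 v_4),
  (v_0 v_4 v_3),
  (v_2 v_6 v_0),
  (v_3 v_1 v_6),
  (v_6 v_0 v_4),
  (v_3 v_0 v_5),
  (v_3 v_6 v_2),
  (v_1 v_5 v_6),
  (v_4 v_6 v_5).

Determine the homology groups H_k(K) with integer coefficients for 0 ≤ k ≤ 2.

Take the total order v_0 < v_1 < v_2 < v_3 < v_4 < v_5 < v_6 on the vertex set. Then K (dimension 2) consists of the simplices:

  0-simplices (7): [v_0], [v_1], [v_2], [v_3], [v_4], [v_5], [v_6]
  1-simplices (21): (21 of them)
  2-simplices (14): (14 of them)

so the chain groups are C_0 ≅ Z^7, C_1 ≅ Z^21, C_2 ≅ Z^14.

∂_1: C_1 → C_0 sends each edge [p,q] (with p < q) to q − p.
The resulting 7×21 matrix has rank 6, and its Smith normal form has invariant factors (1,1,1,1,1,1).

The boundary map ∂_2: C_2 → C_1 sends each 2-simplex [p,q,r] to [q,r] − [p,r] + [p,q]. For instance
  ∂[v_1,v_3,v_6] = [v_3,v_6] − [v_1,v_6] + [v_1,v_3],
  ∂[v_0,v_3,v_5] = [v_3,v_5] − [v_0,v_5] + [v_0,v_3].
This gives a 21×14 integer matrix of rank 13; reducing to Smith normal form yields diagonal entries (1,1,1,1,1,1,1,1,1,1,1,1,1).

Now H_k = ker ∂_k / im ∂_{k+1}, so:

  H_0: rank C_0 − rank ∂_1 = 7 − 6 = 1, and the invariant factors of ∂_1 are all 1, so H_0 = Z.
  H_1: rank ker ∂_1 − rank ∂_2 = (21 − 6) − 13 = 2, and the invariant factors of ∂_2 are all 1, so H_1 = Z^2.
  H_2: rank ker ∂_2 − rank ∂_3 = (14 − 13) − 0 = 1, and there is no ∂_3, so H_2 = Z.

(K is a triangulation of the torus T^2.)

H_0 ≅ Z,  H_1 ≅ Z^2,  H_2 ≅ Z.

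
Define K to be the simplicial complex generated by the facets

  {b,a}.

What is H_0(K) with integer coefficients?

H_0 = Z.

Take the total order a < b on the vertex set. Then K (dimension 1) consists of the simplices:

  0-simplices (2): a, b
  1-simplices (1): ab

so the chain groups are C_0 ≅ Z^2, C_1 ≅ Z^1.

The boundary map ∂_1: C_1 → C_0 is given by ∂[p,q] = [q] − [p]. For instance
  ∂ab = b − a.
This gives a 2×1 integer matrix of rank 1; reducing to Smith normal form yields diagonal entries (1).

Now H_k = ker ∂_k / im ∂_{k+1}, so:

  H_0: rank C_0 − rank ∂_1 = 2 − 1 = 1, and the invariant factors of ∂_1 are all 1, so H_0 = Z.

(K is a triangulation of the 1-simplex.)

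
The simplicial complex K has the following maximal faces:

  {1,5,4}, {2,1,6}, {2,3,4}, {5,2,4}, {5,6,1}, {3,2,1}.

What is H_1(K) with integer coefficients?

H_1 = Z.

Take the total order 1 < 2 < 3 < 4 < 5 < 6 on the vertex set. Then K (dimension 2) consists of the simplices:

  0-simplices (6): [1], [2], [3], [4], [5], [6]
  1-simplices (12): [1,2], [1,3], [1,4], [1,5], [1,6], [2,3], [2,4], [2,5], [2,6], [3,4], [4,5], [5,6]
  2-simplices (6): [1,2,3], [1,2,6], [1,4,5], [1,5,6], [2,3,4], [2,4,5]

giving chain groups C_0 ≅ Z^6, C_1 ≅ Z^12, C_2 ≅ Z^6.

Boundary ∂_1: C_1 → C_0 is given by ∂[p,q] = [q] − [p]. For instance
  ∂[2,5] = [5] − [2].
As a 6×12 matrix over Z this has rank 5, with invariant factors (1,1,1,1,1).

∂_2: C_2 → C_1 acts by ∂[p,q,r] = [q,r] − [p,r] + [p,q]. For instance
  ∂[1,2,6] = [2,6] − [1,6] + [1,2],
  ∂[2,4,5] = [4,5] − [2,5] + [2,4].
As a 12×6 matrix over Z this has rank 6, with invariant factors (1,1,1,1,1,1).

From H_k ≅ ker(∂_k) / im(∂_{k+1}) we obtain:

  H_1: rank ker ∂_1 − rank ∂_2 = (12 − 5) − 6 = 1, and the invariant factors of ∂_2 are all 1, so H_1 ≅ Z.

(K is a triangulation of the cylinder S^1 x I.)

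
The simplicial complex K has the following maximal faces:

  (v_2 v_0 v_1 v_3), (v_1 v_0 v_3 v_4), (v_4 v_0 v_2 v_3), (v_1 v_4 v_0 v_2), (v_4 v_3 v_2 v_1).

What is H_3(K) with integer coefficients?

Take the total order v_0 < v_1 < v_2 < v_3 < v_4 on the vertex set. Then K (dimension 3) consists of the simplices:

  0-simplices (5): [v_0], [v_1], [v_2], [v_3], [v_4]
  1-simplices (10): [v_0,v_1], [v_0,v_2], [v_0,v_3], [v_0,v_4], [v_1,v_2], [v_1,v_3], [v_1,v_4], [v_2,v_3], [v_2,v_4], [v_3,v_4]
  2-simplices (10): [v_0,v_1,v_2], [v_0,v_1,v_3], [v_0,v_1,v_4], [v_0,v_2,v_3], [v_0,v_2,v_4], [v_0,v_3,v_4], [v_1,v_2,v_3], [v_1,v_2,v_4], [v_1,v_3,v_4], [v_2,v_3,v_4]
  3-simplices (5): [v_0,v_1,v_2,v_3], [v_0,v_1,v_2,v_4], [v_0,v_1,v_3,v_4], [v_0,v_2,v_3,v_4], [v_1,v_2,v_3,v_4]

Hence C_0 ≅ Z^5, C_1 ≅ Z^10, C_2 ≅ Z^10, C_3 ≅ Z^5.

∂_1: C_1 → C_0 is given by ∂[p,q] = [q] − [p].
This gives a 5×10 integer matrix of rank 4; reducing to Smith normal form yields diagonal entries (1,1,1,1).

The boundary map ∂_2: C_2 → C_1 acts by ∂[p,q,r] = [q,r] − [p,r] + [p,q]. For instance
  ∂[v_0,v_3,v_4] = [v_3,v_4] − [v_0,v_4] + [v_0,v_3],
  ∂[v_1,v_2,v_3] = [v_2,v_3] − [v_1,v_3] + [v_1,v_2].
This gives a 10×10 integer matrix of rank 6; reducing to Smith normal form yields diagonal entries (1,1,1,1,1,1).

Boundary ∂_3: C_3 → C_2 sends each 3-simplex σ to the alternating sum Σ_i (−1)^i (σ with its i-th vertex removed). For instance
  ∂[v_0,v_1,v_3,v_4] = [v_1,v_3,v_4] − [v_0,v_3,v_4] + [v_0,v_1,v_4] − [v_0,v_1,v_3],
  ∂[v_0,v_1,v_2,v_4] = [v_1,v_2,v_4] − [v_0,v_2,v_4] + [v_0,v_1,v_4] − [v_0,v_1,v_2].
The resulting 10×5 matrix has rank 4, and its Smith normal form has invariant factors (1,1,1,1).

Now H_k = ker ∂_k / im ∂_{k+1}, so:

  H_3: rank ker ∂_3 − rank ∂_4 = (5 − 4) − 0 = 1, and there is no ∂_4, so H_3 ≅ Z.

H_3 ≅ Z.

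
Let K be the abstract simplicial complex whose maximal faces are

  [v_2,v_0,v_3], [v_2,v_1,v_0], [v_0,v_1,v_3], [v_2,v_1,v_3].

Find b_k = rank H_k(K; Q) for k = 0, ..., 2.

Take the total order v_0 < v_1 < v_2 < v_3 on the vertex set. Then K (dimension 2) consists of the simplices:

  0-simplices (4): [v_0], [v_1], [v_2], [v_3]
  1-simplices (6): [v_0,v_1], [v_0,v_2], [v_0,v_3], [v_1,v_2], [v_1,v_3], [v_2,v_3]
  2-simplices (4): [v_0,v_1,v_2], [v_0,v_1,v_3], [v_0,v_2,v_3], [v_1,v_2,v_3]

Hence C_0 ≅ Z^4, C_1 ≅ Z^6, C_2 ≅ Z^4.

Boundary ∂_1: C_1 → C_0 is given by ∂[p,q] = [q] − [p].
The 4×6 boundary matrix has rank 3 and Smith normal form diag(1,1,1).

The boundary map ∂_2: C_2 → C_1 maps a triangle to the signed sum of its edges. For instance
  ∂[v_0,v_2,v_3] = [v_2,v_3] − [v_0,v_3] + [v_0,v_2],
  ∂[v_0,v_1,v_3] = [v_1,v_3] − [v_0,v_3] + [v_0,v_1].
The resulting 6×4 matrix has rank 3, and its Smith normal form has invariant factors (1,1,1).

Reading off H_k = ker ∂_k / im ∂_{k+1}:

  H_0: rank C_0 − rank ∂_1 = 4 − 3 = 1, and the invariant factors of ∂_1 are all 1, so H_0 = Z.
  H_1: rank ker ∂_1 − rank ∂_2 = (6 − 3) − 3 = 0, and the invariant factors of ∂_2 are all 1, so H_1 = 0.
  H_2: rank ker ∂_2 − rank ∂_3 = (4 − 3) − 0 = 1, and there is no ∂_3, so H_2 = Z.

As a check, the Euler characteristic is 4 − 6 + 4 = 2, which agrees with 1 − 0 + 1 = 2.
(K is a triangulation of the 2-sphere S^2.)

Hence the Betti numbers are b_0 = 1, b_1 = 0, b_2 = 1.

b_0 = 1, b_1 = 0, b_2 = 1.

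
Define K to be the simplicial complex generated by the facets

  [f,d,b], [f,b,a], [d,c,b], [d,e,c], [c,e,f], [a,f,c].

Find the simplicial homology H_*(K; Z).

H_0 ≅ Z,  H_1 ≅ Z,  H_2 = 0.

K has 6 vertices, 12 edges, 6 triangles.
rank ∂_0 = 0, rank ∂_1 = 5 ⇒ b_0 = 6 − 0 − 5 = 1; all invariant factors of ∂_1 are 1 so no torsion. So H_0 = Z.
rank ∂_1 = 5, rank ∂_2 = 6 ⇒ b_1 = 12 − 5 − 6 = 1; all invariant factors of ∂_2 are 1 so no torsion. So H_1 = Z.
rank ∂_2 = 6, rank ∂_3 = 0 ⇒ b_2 = 6 − 6 − 0 = 0. So H_2 = 0.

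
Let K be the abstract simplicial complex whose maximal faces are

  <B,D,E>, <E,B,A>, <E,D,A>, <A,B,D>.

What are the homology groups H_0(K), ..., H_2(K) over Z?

H_0 ≅ Z,  H_1 = 0,  H_2 ≅ Z.

Take the total order A < B < D < E on the vertex set. Then K (dimension 2) consists of the simplices:

  0-simplices (4): A, B, D, E
  1-simplices (6): AB, AD, AE, BD, BE, DE
  2-simplices (4): ABD, ABE, ADE, BDE

Hence C_0 ≅ Z^4, C_1 ≅ Z^6, C_2 ≅ Z^4.

∂_1: C_1 → C_0 maps an edge to its endpoints' difference, ∂[p,q] = q − p. For instance
  ∂BD = D − B.
The 4×6 boundary matrix has rank 3 and Smith normal form diag(1,1,1).

The boundary map ∂_2: C_2 → C_1 maps a triangle to the signed sum of its edges. For instance
  ∂ADE = DE − AE + AD,
  ∂ABD = BD − AD + AB.
As a 6×4 matrix over Z this has rank 3, with invariant factors (1,1,1).

Reading off H_k = ker ∂_k / im ∂_{k+1}:

  H_0: rank C_0 − rank ∂_1 = 4 − 3 = 1, and the invariant factors of ∂_1 are all 1, so H_0 ≅ Z.
  H_1: rank ker ∂_1 − rank ∂_2 = (6 − 3) − 3 = 0, and the invariant factors of ∂_2 are all 1, so H_1 ≅ 0.
  H_2: rank ker ∂_2 − rank ∂_3 = (4 − 3) − 0 = 1, and there is no ∂_3, so H_2 ≅ Z.

As a check, the Euler characteristic is 4 − 6 + 4 = 2, which agrees with 1 − 0 + 1 = 2.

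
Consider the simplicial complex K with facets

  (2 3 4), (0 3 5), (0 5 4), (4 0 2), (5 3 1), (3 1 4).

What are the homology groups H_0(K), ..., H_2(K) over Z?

H_0 ≅ Z,  H_1 ≅ Z,  H_2 = 0.

Take the total order 0 < 1 < 2 < 3 < 4 < 5 on the vertex set. Then K (dimension 2) consists of the simplices:

  0-simplices (6): [0], [1], [2], [3], [4], [5]
  1-simplices (12): [0,2], [0,3], [0,4], [0,5], [1,3], [1,4], [1,5], [2,3], [2,4], [3,4], [3,5], [4,5]
  2-simplices (6): [0,2,4], [0,3,5], [0,4,5], [1,3,4], [1,3,5], [2,3,4]

so the chain groups are C_0 ≅ Z^6, C_1 ≅ Z^12, C_2 ≅ Z^6.

The boundary map ∂_1: C_1 → C_0 sends each edge [p,q] (with p < q) to q − p.
The 6×12 boundary matrix has rank 5 and Smith normal form diag(1,1,1,1,1).

∂_2: C_2 → C_1 sends each 2-simplex [p,q,r] to [q,r] − [p,r] + [p,q]. For instance
  ∂[2,3,4] = [3,4] − [2,4] + [2,3],
  ∂[1,3,5] = [3,5] − [1,5] + [1,3].
The 12×6 boundary matrix has rank 6 and Smith normal form diag(1,1,1,1,1,1).

From H_k ≅ ker(∂_k) / im(∂_{k+1}) we obtain:

  H_0: rank C_0 − rank ∂_1 = 6 − 5 = 1, and the invariant factors of ∂_1 are all 1, so H_0 = Z.
  H_1: rank ker ∂_1 − rank ∂_2 = (12 − 5) − 6 = 1, and the invariant factors of ∂_2 are all 1, so H_1 = Z.
  H_2: rank ker ∂_2 − rank ∂_3 = (6 − 6) − 0 = 0, and there is no ∂_3, so H_2 = 0.

(K is a triangulation of the cylinder S^1 x I.)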